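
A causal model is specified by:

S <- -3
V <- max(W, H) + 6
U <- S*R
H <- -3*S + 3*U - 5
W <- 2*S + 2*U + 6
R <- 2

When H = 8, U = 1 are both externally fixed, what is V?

14

The joint intervention fixes H = 8, U = 1, removing each variable's own equation.
W = 2*S + 2*U + 6  [with S=-3, U=1]  = 2
V = max(W, H) + 6  [with W=2, H=8]  = 14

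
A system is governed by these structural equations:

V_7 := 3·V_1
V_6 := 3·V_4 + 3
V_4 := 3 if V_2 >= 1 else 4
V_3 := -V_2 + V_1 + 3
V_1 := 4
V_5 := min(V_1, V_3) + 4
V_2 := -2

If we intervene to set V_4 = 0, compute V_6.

3

Under do(V_4=0), the mechanism V_4 := 3 if V_2 >= 1 else 4 is discarded; V_4 is fixed at 0.
V_6 = 3·V_4 + 3  [with V_4=0]  = 3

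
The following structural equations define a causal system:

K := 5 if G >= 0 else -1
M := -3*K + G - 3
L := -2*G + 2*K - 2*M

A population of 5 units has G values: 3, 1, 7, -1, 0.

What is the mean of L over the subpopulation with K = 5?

35

E[L|K=5] averages over only the 4 units with K=5 (G = 3, 1, 7, 0): L = 34, 42, 18, 46, mean 35.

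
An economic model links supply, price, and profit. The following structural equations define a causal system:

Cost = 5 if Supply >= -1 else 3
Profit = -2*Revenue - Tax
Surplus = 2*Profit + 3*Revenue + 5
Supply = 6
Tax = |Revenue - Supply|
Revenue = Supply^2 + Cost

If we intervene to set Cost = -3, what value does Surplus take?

-82

Under do(Cost=-3), the mechanism Cost = 5 if Supply >= -1 else 3 is discarded; Cost is fixed at -3.
Revenue = Supply^2 + Cost  [with Supply=6, Cost=-3]  = 33
Tax = |Revenue - Supply|  [with Revenue=33, Supply=6]  = 27
Profit = -2*Revenue - Tax  [with Revenue=33, Tax=27]  = -93
Surplus = 2*Profit + 3*Revenue + 5  [with Profit=-93, Revenue=33]  = -82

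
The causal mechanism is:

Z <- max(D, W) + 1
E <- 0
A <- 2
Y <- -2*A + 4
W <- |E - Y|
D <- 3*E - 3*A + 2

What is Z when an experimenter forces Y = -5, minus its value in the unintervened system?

The intervention breaks the incoming arrows to Y: Y <- -2*A + 4 no longer applies, and Y = -5.
D = 3*E - 3*A + 2  [with E=0, A=2]  = -4
W = |E - Y|  [with E=0, Y=-5]  = 5
Z = max(D, W) + 1  [with D=-4, W=5]  = 6
Without intervention: Y = -2*A + 4  [with A=2]  = 0; D = 3*E - 3*A + 2  [with E=0, A=2]  = -4; W = |E - Y|  [with E=0, Y=0]  = 0; Z = max(D, W) + 1  [with D=-4, W=0]  = 1.
Change = 6 − 1 = 5.

5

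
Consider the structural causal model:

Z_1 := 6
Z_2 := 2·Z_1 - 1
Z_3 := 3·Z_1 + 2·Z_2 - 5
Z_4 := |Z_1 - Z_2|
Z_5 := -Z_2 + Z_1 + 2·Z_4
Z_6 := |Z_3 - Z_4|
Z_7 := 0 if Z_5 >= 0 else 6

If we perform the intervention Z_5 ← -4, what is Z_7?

6

Under do(Z_5=-4), the mechanism Z_5 := -Z_2 + Z_1 + 2·Z_4 is discarded; Z_5 is fixed at -4.
Z_7 = 0 if Z_5 >= 0 else 6  [with Z_5=-4]  = 6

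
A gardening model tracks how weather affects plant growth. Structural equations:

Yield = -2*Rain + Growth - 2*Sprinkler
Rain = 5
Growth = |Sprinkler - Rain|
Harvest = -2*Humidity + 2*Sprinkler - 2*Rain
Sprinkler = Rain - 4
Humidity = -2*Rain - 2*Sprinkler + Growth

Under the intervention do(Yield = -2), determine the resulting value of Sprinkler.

1

Under do(Yield=-2), the mechanism Yield = -2*Rain + Growth - 2*Sprinkler is discarded; Yield is fixed at -2.
No directed path runs from Yield to Sprinkler, so Sprinkler keeps its natural value.
Sprinkler = Rain - 4  [with Rain=5]  = 1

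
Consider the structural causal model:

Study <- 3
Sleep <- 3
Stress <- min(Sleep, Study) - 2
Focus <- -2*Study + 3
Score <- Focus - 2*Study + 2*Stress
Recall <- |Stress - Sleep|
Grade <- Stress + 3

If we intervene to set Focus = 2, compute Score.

-2

Intervening sets Focus = 2 and removes its equation (Focus <- -2*Study + 3).
Stress = min(Sleep, Study) - 2  [with Sleep=3, Study=3]  = 1
Score = Focus - 2*Study + 2*Stress  [with Focus=2, Study=3, Stress=1]  = -2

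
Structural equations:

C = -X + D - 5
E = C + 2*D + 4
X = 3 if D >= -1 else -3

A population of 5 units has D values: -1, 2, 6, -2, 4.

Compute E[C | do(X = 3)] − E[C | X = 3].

-0.95

Under do(X=3), X's equation is replaced by X=3 for every unit. Per-unit C: -9, -6, -2, -10, -4. Mean = -6.2.
E[C|X=3] averages over only the 4 units with X=3 (D = -1, 2, 6, 4): C = -9, -6, -2, -4, mean -5.25.
Difference = -6.2 − (-5.25) = -0.95.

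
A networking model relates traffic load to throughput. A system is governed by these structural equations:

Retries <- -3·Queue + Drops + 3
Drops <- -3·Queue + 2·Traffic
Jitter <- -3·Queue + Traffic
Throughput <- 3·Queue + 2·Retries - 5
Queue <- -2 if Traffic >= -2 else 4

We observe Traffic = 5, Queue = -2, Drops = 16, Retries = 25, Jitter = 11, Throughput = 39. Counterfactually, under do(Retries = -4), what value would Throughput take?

-19

Under do(Retries=-4), the mechanism Retries <- -3·Queue + Drops + 3 is discarded; Retries is fixed at -4.
Queue = -2 if Traffic >= -2 else 4  [with Traffic=5]  = -2
Throughput = 3·Queue + 2·Retries - 5  [with Queue=-2, Retries=-4]  = -19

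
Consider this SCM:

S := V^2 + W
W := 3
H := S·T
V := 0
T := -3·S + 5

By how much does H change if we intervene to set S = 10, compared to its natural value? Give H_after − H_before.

-238

do(S=10) replaces the equation S := V^2 + W with the constant S = 10.
T = -3·S + 5  [with S=10]  = -25
H = S·T  [with S=10, T=-25]  = -250
Without intervention: S = V^2 + W  [with V=0, W=3]  = 3; T = -3·S + 5  [with S=3]  = -4; H = S·T  [with S=3, T=-4]  = -12.
Change = -250 − (-12) = -238.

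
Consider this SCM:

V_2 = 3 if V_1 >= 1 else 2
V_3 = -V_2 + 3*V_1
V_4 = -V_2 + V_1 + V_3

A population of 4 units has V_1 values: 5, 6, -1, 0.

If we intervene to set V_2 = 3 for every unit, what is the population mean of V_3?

Under do(V_2=3), V_2's equation is replaced by V_2=3 for every unit. Per-unit V_3: 12, 15, -6, -3. Mean = 4.5.

4.5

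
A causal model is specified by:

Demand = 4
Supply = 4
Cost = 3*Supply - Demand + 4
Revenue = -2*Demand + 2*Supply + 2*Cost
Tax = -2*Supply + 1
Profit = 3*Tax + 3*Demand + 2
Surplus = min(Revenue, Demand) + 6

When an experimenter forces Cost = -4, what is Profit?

The intervention breaks the incoming arrows to Cost: Cost = 3*Supply - Demand + 4 no longer applies, and Cost = -4.
No directed path runs from Cost to Profit, so Profit keeps its natural value.
Tax = -2*Supply + 1  [with Supply=4]  = -7
Profit = 3*Tax + 3*Demand + 2  [with Tax=-7, Demand=4]  = -7

-7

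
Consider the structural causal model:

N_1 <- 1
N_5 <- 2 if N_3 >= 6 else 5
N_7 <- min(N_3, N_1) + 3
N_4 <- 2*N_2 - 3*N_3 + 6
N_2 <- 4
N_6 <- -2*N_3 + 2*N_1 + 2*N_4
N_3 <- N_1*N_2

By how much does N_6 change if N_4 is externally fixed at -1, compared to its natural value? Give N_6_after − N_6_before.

Under do(N_4=-1), the mechanism N_4 <- 2*N_2 - 3*N_3 + 6 is discarded; N_4 is fixed at -1.
N_3 = N_1*N_2  [with N_1=1, N_2=4]  = 4
N_6 = -2*N_3 + 2*N_1 + 2*N_4  [with N_3=4, N_1=1, N_4=-1]  = -8
Without intervention: N_3 = N_1*N_2  [with N_1=1, N_2=4]  = 4; N_4 = 2*N_2 - 3*N_3 + 6  [with N_2=4, N_3=4]  = 2; N_6 = -2*N_3 + 2*N_1 + 2*N_4  [with N_3=4, N_1=1, N_4=2]  = -2.
Change = -8 − (-2) = -6.

-6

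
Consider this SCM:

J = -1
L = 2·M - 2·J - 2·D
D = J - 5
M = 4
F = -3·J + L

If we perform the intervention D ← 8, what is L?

The intervention breaks the incoming arrows to D: D = J - 5 no longer applies, and D = 8.
L = 2·M - 2·J - 2·D  [with M=4, J=-1, D=8]  = -6

-6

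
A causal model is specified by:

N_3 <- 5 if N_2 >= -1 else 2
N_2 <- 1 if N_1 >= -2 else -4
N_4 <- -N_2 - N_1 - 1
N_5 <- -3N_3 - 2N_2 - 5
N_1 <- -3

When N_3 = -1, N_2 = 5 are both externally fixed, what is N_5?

-12

Setting N_3 = -1, N_2 = 5 by intervention discards those variables' equations.
N_5 = -3N_3 - 2N_2 - 5  [with N_3=-1, N_2=5]  = -12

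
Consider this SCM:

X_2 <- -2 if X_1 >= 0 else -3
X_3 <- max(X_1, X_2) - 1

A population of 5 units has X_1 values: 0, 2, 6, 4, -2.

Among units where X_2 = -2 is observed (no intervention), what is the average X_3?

2

Observing X_2=-2 restricts to units where X_2's equation naturally yields -2: X_1 ∈ {0, 2, 6, 4}. In that subpopulation X_3 = -1, 1, 5, 3, mean 2.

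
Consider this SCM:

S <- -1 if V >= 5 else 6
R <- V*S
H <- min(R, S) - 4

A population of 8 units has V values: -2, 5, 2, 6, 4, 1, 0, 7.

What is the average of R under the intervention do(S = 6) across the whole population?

The intervention sets S=6 in all 8 units regardless of V. Recomputing R per unit gives -12, 30, 12, 36, 24, 6, 0, 42; average 17.25.

17.25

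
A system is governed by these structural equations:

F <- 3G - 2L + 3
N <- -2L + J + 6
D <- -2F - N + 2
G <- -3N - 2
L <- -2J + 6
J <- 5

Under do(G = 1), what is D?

Under do(G=1), the mechanism G <- -3N - 2 is discarded; G is fixed at 1.
L = -2J + 6  [with J=5]  = -4
N = -2L + J + 6  [with L=-4, J=5]  = 19
F = 3G - 2L + 3  [with G=1, L=-4]  = 14
D = -2F - N + 2  [with F=14, N=19]  = -45

-45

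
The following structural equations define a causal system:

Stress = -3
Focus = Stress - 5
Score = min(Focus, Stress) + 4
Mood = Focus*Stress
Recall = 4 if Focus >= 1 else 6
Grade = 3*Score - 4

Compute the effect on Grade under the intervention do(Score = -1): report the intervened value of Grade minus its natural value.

The intervention breaks the incoming arrows to Score: Score = min(Focus, Stress) + 4 no longer applies, and Score = -1.
Grade = 3*Score - 4  [with Score=-1]  = -7
Without intervention: Focus = Stress - 5  [with Stress=-3]  = -8; Score = min(Focus, Stress) + 4  [with Focus=-8, Stress=-3]  = -4; Grade = 3*Score - 4  [with Score=-4]  = -16.
Change = -7 − (-16) = 9.

9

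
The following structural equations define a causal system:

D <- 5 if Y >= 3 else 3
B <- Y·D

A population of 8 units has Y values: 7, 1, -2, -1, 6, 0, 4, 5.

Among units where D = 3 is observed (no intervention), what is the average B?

E[B|D=3] averages over only the 4 units with D=3 (Y = 1, -2, -1, 0): B = 3, -6, -3, 0, mean -1.5.

-1.5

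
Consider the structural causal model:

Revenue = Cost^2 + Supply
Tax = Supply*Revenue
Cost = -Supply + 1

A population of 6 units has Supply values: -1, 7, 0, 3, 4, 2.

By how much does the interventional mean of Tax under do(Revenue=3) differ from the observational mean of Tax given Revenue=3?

The intervention sets Revenue=3 in all 6 units regardless of Supply. Recomputing Tax per unit gives -3, 21, 0, 9, 12, 6; average 7.5.
Observing Revenue=3 restricts to units where Revenue's equation naturally yields 3: Supply ∈ {-1, 2}. In that subpopulation Tax = -3, 6, mean 1.5.
Difference = 7.5 − 1.5 = 6.

6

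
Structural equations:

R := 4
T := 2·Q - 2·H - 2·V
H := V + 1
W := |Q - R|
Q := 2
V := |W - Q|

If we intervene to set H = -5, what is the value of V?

The intervention breaks the incoming arrows to H: H := V + 1 no longer applies, and H = -5.
Since V is not a descendant of the intervened variable, it is unaffected.
W = |Q - R|  [with Q=2, R=4]  = 2
V = |W - Q|  [with W=2, Q=2]  = 0

0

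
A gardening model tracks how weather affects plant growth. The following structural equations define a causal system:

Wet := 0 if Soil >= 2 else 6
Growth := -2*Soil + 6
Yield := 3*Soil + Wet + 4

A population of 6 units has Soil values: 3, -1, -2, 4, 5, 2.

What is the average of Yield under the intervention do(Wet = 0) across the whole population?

do(Wet=0) breaks Wet's dependence on Soil. With Wet=0 fixed, Yield across the units is 13, 1, -2, 16, 19, 10, mean 9.5.

9.5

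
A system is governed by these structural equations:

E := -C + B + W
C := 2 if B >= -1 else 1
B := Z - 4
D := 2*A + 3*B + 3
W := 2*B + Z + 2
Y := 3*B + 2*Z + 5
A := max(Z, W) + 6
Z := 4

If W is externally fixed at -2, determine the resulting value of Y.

The intervention breaks the incoming arrows to W: W := 2*B + Z + 2 no longer applies, and W = -2.
Y is not downstream of the intervention, so its value is determined by the original equations.
B = Z - 4  [with Z=4]  = 0
Y = 3*B + 2*Z + 5  [with B=0, Z=4]  = 13

13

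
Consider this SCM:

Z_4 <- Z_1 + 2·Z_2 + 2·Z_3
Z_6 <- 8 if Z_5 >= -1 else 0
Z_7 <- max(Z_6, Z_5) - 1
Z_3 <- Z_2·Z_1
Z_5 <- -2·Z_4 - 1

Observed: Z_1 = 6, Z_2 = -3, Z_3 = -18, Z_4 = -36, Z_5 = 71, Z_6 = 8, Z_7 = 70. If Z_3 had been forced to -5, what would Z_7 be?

18

The intervention breaks the incoming arrows to Z_3: Z_3 <- Z_2·Z_1 no longer applies, and Z_3 = -5.
Z_4 = Z_1 + 2·Z_2 + 2·Z_3  [with Z_1=6, Z_2=-3, Z_3=-5]  = -10
Z_5 = -2·Z_4 - 1  [with Z_4=-10]  = 19
Z_6 = 8 if Z_5 >= -1 else 0  [with Z_5=19]  = 8
Z_7 = max(Z_6, Z_5) - 1  [with Z_6=8, Z_5=19]  = 18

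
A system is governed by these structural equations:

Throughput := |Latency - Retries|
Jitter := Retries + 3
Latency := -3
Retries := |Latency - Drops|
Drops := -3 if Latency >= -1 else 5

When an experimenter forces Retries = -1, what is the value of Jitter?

The intervention breaks the incoming arrows to Retries: Retries := |Latency - Drops| no longer applies, and Retries = -1.
Jitter = Retries + 3  [with Retries=-1]  = 2

2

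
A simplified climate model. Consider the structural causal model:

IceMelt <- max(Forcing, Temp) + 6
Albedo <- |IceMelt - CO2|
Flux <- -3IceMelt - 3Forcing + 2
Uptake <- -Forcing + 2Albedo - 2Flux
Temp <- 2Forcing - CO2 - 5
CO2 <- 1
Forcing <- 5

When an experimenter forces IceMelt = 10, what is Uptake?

The intervention breaks the incoming arrows to IceMelt: IceMelt <- max(Forcing, Temp) + 6 no longer applies, and IceMelt = 10.
Albedo = |IceMelt - CO2|  [with IceMelt=10, CO2=1]  = 9
Flux = -3IceMelt - 3Forcing + 2  [with IceMelt=10, Forcing=5]  = -43
Uptake = -Forcing + 2Albedo - 2Flux  [with Forcing=5, Albedo=9, Flux=-43]  = 99

99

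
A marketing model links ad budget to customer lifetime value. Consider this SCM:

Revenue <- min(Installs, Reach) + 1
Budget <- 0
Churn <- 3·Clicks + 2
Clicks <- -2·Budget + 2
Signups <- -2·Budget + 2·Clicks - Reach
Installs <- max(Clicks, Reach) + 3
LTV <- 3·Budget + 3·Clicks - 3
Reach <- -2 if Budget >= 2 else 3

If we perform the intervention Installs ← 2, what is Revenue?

The intervention breaks the incoming arrows to Installs: Installs <- max(Clicks, Reach) + 3 no longer applies, and Installs = 2.
Reach = -2 if Budget >= 2 else 3  [with Budget=0]  = 3
Revenue = min(Installs, Reach) + 1  [with Installs=2, Reach=3]  = 3

3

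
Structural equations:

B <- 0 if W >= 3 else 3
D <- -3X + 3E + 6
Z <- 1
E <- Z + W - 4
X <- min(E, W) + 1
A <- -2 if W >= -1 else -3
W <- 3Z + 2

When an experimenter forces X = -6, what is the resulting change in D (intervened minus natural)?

The intervention breaks the incoming arrows to X: X <- min(E, W) + 1 no longer applies, and X = -6.
W = 3Z + 2  [with Z=1]  = 5
E = Z + W - 4  [with Z=1, W=5]  = 2
D = -3X + 3E + 6  [with X=-6, E=2]  = 30
Without intervention: W = 3Z + 2  [with Z=1]  = 5; E = Z + W - 4  [with Z=1, W=5]  = 2; X = min(E, W) + 1  [with E=2, W=5]  = 3; D = -3X + 3E + 6  [with X=3, E=2]  = 3.
Change = 30 − 3 = 27.

27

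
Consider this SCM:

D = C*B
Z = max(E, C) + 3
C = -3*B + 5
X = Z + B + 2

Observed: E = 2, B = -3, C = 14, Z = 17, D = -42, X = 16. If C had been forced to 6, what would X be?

8

The intervention breaks the incoming arrows to C: C = -3*B + 5 no longer applies, and C = 6.
Z = max(E, C) + 3  [with E=2, C=6]  = 9
X = Z + B + 2  [with Z=9, B=-3]  = 8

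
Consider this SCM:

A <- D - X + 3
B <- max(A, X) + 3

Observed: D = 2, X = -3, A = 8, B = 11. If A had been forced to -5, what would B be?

The intervention breaks the incoming arrows to A: A <- D - X + 3 no longer applies, and A = -5.
B = max(A, X) + 3  [with A=-5, X=-3]  = 0

0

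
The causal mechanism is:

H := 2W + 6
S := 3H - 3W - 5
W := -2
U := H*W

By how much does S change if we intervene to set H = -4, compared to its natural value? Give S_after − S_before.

The intervention breaks the incoming arrows to H: H := 2W + 6 no longer applies, and H = -4.
S = 3H - 3W - 5  [with H=-4, W=-2]  = -11
Without intervention: H = 2W + 6  [with W=-2]  = 2; S = 3H - 3W - 5  [with H=2, W=-2]  = 7.
Change = -11 − 7 = -18.

-18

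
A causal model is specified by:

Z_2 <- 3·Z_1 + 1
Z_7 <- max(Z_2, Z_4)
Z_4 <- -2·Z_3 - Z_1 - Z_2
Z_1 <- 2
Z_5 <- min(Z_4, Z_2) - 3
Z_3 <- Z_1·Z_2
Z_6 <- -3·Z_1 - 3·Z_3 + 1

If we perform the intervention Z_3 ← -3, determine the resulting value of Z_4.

The intervention breaks the incoming arrows to Z_3: Z_3 <- Z_1·Z_2 no longer applies, and Z_3 = -3.
Z_2 = 3·Z_1 + 1  [with Z_1=2]  = 7
Z_4 = -2·Z_3 - Z_1 - Z_2  [with Z_3=-3, Z_1=2, Z_2=7]  = -3

-3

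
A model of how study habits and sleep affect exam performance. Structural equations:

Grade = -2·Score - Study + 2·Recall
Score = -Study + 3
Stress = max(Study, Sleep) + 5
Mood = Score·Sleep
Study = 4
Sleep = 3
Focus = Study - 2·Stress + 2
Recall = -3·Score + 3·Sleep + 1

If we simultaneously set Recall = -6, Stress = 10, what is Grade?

-14

Setting Recall = -6, Stress = 10 by intervention discards those variables' equations.
Score = -Study + 3  [with Study=4]  = -1
Grade = -2·Score - Study + 2·Recall  [with Score=-1, Study=4, Recall=-6]  = -14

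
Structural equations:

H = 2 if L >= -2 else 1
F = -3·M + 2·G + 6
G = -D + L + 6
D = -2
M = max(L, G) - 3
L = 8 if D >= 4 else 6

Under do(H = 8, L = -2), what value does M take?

3

Setting H = 8, L = -2 by intervention discards those variables' equations.
G = -D + L + 6  [with D=-2, L=-2]  = 6
M = max(L, G) - 3  [with L=-2, G=6]  = 3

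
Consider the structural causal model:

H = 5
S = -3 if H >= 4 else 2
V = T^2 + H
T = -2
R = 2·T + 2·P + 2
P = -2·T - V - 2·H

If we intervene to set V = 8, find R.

do(V=8) replaces the equation V = T^2 + H with the constant V = 8.
P = -2·T - V - 2·H  [with T=-2, V=8, H=5]  = -14
R = 2·T + 2·P + 2  [with T=-2, P=-14]  = -30

-30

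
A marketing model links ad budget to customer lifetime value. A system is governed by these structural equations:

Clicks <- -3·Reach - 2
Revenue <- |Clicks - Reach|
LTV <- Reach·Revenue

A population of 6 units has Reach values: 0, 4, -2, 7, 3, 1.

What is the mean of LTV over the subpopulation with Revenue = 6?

-3

Conditioning on Revenue=6 selects the 2 unit(s) with Reach ∈ {-2, 1}. Their LTV values: -12, 6. Mean = -3.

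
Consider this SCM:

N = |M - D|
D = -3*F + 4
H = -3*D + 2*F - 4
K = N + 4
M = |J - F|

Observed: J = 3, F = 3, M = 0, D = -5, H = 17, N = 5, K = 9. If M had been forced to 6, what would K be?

15

The intervention breaks the incoming arrows to M: M = |J - F| no longer applies, and M = 6.
D = -3*F + 4  [with F=3]  = -5
N = |M - D|  [with M=6, D=-5]  = 11
K = N + 4  [with N=11]  = 15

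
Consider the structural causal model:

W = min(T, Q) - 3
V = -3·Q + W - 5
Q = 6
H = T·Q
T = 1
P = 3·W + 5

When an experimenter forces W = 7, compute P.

26

Under do(W=7), the mechanism W = min(T, Q) - 3 is discarded; W is fixed at 7.
P = 3·W + 5  [with W=7]  = 26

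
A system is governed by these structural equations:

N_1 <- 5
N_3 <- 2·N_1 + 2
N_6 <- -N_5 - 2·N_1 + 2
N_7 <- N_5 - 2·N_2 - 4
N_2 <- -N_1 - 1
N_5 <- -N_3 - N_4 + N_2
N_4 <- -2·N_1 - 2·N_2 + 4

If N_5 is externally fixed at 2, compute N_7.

10

Under do(N_5=2), the mechanism N_5 <- -N_3 - N_4 + N_2 is discarded; N_5 is fixed at 2.
N_2 = -N_1 - 1  [with N_1=5]  = -6
N_7 = N_5 - 2·N_2 - 4  [with N_5=2, N_2=-6]  = 10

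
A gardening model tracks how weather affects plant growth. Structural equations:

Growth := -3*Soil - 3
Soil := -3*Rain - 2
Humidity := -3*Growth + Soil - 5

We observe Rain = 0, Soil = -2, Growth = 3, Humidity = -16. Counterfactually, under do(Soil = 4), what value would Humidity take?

Under do(Soil=4), the mechanism Soil := -3*Rain - 2 is discarded; Soil is fixed at 4.
Growth = -3*Soil - 3  [with Soil=4]  = -15
Humidity = -3*Growth + Soil - 5  [with Growth=-15, Soil=4]  = 44

44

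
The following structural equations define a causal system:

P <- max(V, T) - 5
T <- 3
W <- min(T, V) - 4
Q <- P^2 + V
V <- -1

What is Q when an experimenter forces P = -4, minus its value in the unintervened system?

12

Intervening sets P = -4 and removes its equation (P <- max(V, T) - 5).
Q = P^2 + V  [with P=-4, V=-1]  = 15
Without intervention: P = max(V, T) - 5  [with V=-1, T=3]  = -2; Q = P^2 + V  [with P=-2, V=-1]  = 3.
Change = 15 − 3 = 12.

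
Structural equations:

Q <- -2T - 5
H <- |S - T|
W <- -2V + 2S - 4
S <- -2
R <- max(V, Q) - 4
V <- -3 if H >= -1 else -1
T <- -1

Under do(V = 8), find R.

4

The intervention breaks the incoming arrows to V: V <- -3 if H >= -1 else -1 no longer applies, and V = 8.
Q = -2T - 5  [with T=-1]  = -3
R = max(V, Q) - 4  [with V=8, Q=-3]  = 4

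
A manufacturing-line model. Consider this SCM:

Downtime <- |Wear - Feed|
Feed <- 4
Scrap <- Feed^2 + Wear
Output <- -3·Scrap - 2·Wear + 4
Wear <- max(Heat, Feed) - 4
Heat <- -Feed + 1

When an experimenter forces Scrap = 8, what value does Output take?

Intervening sets Scrap = 8 and removes its equation (Scrap <- Feed^2 + Wear).
Heat = -Feed + 1  [with Feed=4]  = -3
Wear = max(Heat, Feed) - 4  [with Heat=-3, Feed=4]  = 0
Output = -3·Scrap - 2·Wear + 4  [with Scrap=8, Wear=0]  = -20

-20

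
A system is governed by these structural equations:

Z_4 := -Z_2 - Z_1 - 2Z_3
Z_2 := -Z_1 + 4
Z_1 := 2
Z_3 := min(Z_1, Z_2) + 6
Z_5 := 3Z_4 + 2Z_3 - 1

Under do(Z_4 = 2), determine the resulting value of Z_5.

21

Intervening sets Z_4 = 2 and removes its equation (Z_4 := -Z_2 - Z_1 - 2Z_3).
Z_2 = -Z_1 + 4  [with Z_1=2]  = 2
Z_3 = min(Z_1, Z_2) + 6  [with Z_1=2, Z_2=2]  = 8
Z_5 = 3Z_4 + 2Z_3 - 1  [with Z_4=2, Z_3=8]  = 21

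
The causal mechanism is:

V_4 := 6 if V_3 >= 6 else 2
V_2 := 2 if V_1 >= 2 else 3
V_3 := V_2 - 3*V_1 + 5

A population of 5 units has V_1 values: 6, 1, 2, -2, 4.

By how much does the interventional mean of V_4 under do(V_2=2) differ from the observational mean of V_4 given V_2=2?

do(V_2=2) breaks V_2's dependence on V_1. With V_2=2 fixed, V_4 across the units is 2, 2, 2, 6, 2, mean 2.8.
Observing V_2=2 restricts to units where V_2's equation naturally yields 2: V_1 ∈ {6, 2, 4}. In that subpopulation V_4 = 2, 2, 2, mean 2.
Difference = 2.8 − 2 = 0.8.

0.8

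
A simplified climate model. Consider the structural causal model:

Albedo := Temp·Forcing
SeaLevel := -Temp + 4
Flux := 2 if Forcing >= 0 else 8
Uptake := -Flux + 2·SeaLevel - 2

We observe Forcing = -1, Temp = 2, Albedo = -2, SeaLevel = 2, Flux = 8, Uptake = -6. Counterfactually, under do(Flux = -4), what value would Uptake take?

6

The intervention breaks the incoming arrows to Flux: Flux := 2 if Forcing >= 0 else 8 no longer applies, and Flux = -4.
SeaLevel = -Temp + 4  [with Temp=2]  = 2
Uptake = -Flux + 2·SeaLevel - 2  [with Flux=-4, SeaLevel=2]  = 6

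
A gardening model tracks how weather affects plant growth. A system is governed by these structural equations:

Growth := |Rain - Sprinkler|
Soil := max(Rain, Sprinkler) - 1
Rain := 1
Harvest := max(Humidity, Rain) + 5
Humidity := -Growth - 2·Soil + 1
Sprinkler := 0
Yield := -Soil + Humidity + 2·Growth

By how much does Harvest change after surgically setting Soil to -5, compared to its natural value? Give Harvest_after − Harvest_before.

The intervention breaks the incoming arrows to Soil: Soil := max(Rain, Sprinkler) - 1 no longer applies, and Soil = -5.
Growth = |Rain - Sprinkler|  [with Rain=1, Sprinkler=0]  = 1
Humidity = -Growth - 2·Soil + 1  [with Growth=1, Soil=-5]  = 10
Harvest = max(Humidity, Rain) + 5  [with Humidity=10, Rain=1]  = 15
Without intervention: Soil = max(Rain, Sprinkler) - 1  [with Rain=1, Sprinkler=0]  = 0; Growth = |Rain - Sprinkler|  [with Rain=1, Sprinkler=0]  = 1; Humidity = -Growth - 2·Soil + 1  [with Growth=1, Soil=0]  = 0; Harvest = max(Humidity, Rain) + 5  [with Humidity=0, Rain=1]  = 6.
Change = 15 − 6 = 9.

9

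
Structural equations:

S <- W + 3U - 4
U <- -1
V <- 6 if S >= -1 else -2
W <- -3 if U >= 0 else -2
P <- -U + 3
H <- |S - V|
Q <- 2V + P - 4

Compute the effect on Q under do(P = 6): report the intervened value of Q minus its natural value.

Under do(P=6), the mechanism P <- -U + 3 is discarded; P is fixed at 6.
W = -3 if U >= 0 else -2  [with U=-1]  = -2
S = W + 3U - 4  [with W=-2, U=-1]  = -9
V = 6 if S >= -1 else -2  [with S=-9]  = -2
Q = 2V + P - 4  [with V=-2, P=6]  = -2
Without intervention: P = -U + 3  [with U=-1]  = 4; W = -3 if U >= 0 else -2  [with U=-1]  = -2; S = W + 3U - 4  [with W=-2, U=-1]  = -9; V = 6 if S >= -1 else -2  [with S=-9]  = -2; Q = 2V + P - 4  [with V=-2, P=4]  = -4.
Change = -2 − (-4) = 2.

2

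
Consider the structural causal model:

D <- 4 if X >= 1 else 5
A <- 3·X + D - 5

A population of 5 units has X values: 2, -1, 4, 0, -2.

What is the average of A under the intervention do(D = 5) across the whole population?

1.8

Under do(D=5), D's equation is replaced by D=5 for every unit. Per-unit A: 6, -3, 12, 0, -6. Mean = 1.8.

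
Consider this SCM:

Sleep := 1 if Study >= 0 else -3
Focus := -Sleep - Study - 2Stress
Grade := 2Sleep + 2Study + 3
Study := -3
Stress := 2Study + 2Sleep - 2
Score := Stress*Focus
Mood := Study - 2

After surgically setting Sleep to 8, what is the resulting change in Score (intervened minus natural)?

do(Sleep=8) replaces the equation Sleep := 1 if Study >= 0 else -3 with the constant Sleep = 8.
Stress = 2Study + 2Sleep - 2  [with Study=-3, Sleep=8]  = 8
Focus = -Sleep - Study - 2Stress  [with Sleep=8, Study=-3, Stress=8]  = -21
Score = Stress*Focus  [with Stress=8, Focus=-21]  = -168
Without intervention: Sleep = 1 if Study >= 0 else -3  [with Study=-3]  = -3; Stress = 2Study + 2Sleep - 2  [with Study=-3, Sleep=-3]  = -14; Focus = -Sleep - Study - 2Stress  [with Sleep=-3, Study=-3, Stress=-14]  = 34; Score = Stress*Focus  [with Stress=-14, Focus=34]  = -476.
Change = -168 − (-476) = 308.

308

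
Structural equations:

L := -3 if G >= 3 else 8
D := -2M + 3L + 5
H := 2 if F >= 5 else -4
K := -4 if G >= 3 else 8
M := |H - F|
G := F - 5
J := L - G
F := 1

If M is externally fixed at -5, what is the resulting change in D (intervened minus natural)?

20

Intervening sets M = -5 and removes its equation (M := |H - F|).
G = F - 5  [with F=1]  = -4
L = -3 if G >= 3 else 8  [with G=-4]  = 8
D = -2M + 3L + 5  [with M=-5, L=8]  = 39
Without intervention: G = F - 5  [with F=1]  = -4; L = -3 if G >= 3 else 8  [with G=-4]  = 8; H = 2 if F >= 5 else -4  [with F=1]  = -4; M = |H - F|  [with H=-4, F=1]  = 5; D = -2M + 3L + 5  [with M=5, L=8]  = 19.
Change = 39 − 19 = 20.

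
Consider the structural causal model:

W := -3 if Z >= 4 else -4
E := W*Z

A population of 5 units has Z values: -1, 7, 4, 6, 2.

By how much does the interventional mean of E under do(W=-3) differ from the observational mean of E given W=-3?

6.2

Every unit gets W=-3 under the intervention. E values become 3, -21, -12, -18, -6; E[E|do(W=-3)] = -10.8.
Conditioning on W=-3 selects the 3 unit(s) with Z ∈ {7, 4, 6}. Their E values: -21, -12, -18. Mean = -17.
Difference = -10.8 − (-17) = 6.2.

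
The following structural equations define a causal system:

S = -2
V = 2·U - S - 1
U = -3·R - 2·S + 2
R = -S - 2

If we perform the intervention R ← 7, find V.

-29

Under do(R=7), the mechanism R = -S - 2 is discarded; R is fixed at 7.
U = -3·R - 2·S + 2  [with R=7, S=-2]  = -15
V = 2·U - S - 1  [with U=-15, S=-2]  = -29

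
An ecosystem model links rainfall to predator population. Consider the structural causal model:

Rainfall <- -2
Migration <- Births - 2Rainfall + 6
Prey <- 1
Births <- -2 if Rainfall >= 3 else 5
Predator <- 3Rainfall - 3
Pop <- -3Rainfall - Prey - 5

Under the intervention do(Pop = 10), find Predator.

do(Pop=10) replaces the equation Pop <- -3Rainfall - Prey - 5 with the constant Pop = 10.
Predator is not downstream of the intervention, so its value is determined by the original equations.
Predator = 3Rainfall - 3  [with Rainfall=-2]  = -9

-9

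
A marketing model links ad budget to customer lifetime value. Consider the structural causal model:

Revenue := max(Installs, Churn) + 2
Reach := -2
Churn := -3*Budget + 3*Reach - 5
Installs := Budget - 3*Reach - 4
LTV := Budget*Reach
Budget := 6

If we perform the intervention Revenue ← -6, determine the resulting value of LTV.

The intervention breaks the incoming arrows to Revenue: Revenue := max(Installs, Churn) + 2 no longer applies, and Revenue = -6.
Since LTV is not a descendant of the intervened variable, it is unaffected.
LTV = Budget*Reach  [with Budget=6, Reach=-2]  = -12

-12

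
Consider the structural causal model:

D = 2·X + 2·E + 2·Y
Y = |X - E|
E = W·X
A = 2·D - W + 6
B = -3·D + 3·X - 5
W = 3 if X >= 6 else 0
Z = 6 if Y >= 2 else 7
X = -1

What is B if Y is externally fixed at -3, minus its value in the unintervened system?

Under do(Y=-3), the mechanism Y = |X - E| is discarded; Y is fixed at -3.
W = 3 if X >= 6 else 0  [with X=-1]  = 0
E = W·X  [with W=0, X=-1]  = 0
D = 2·X + 2·E + 2·Y  [with X=-1, E=0, Y=-3]  = -8
B = -3·D + 3·X - 5  [with D=-8, X=-1]  = 16
Without intervention: W = 3 if X >= 6 else 0  [with X=-1]  = 0; E = W·X  [with W=0, X=-1]  = 0; Y = |X - E|  [with X=-1, E=0]  = 1; D = 2·X + 2·E + 2·Y  [with X=-1, E=0, Y=1]  = 0; B = -3·D + 3·X - 5  [with D=0, X=-1]  = -8.
Change = 16 − (-8) = 24.

24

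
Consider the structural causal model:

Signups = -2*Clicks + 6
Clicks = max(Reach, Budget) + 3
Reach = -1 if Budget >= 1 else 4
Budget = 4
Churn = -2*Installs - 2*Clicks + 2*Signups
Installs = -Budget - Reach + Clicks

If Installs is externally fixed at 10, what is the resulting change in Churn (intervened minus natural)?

-12

Under do(Installs=10), the mechanism Installs = -Budget - Reach + Clicks is discarded; Installs is fixed at 10.
Reach = -1 if Budget >= 1 else 4  [with Budget=4]  = -1
Clicks = max(Reach, Budget) + 3  [with Reach=-1, Budget=4]  = 7
Signups = -2*Clicks + 6  [with Clicks=7]  = -8
Churn = -2*Installs - 2*Clicks + 2*Signups  [with Installs=10, Clicks=7, Signups=-8]  = -50
Without intervention: Reach = -1 if Budget >= 1 else 4  [with Budget=4]  = -1; Clicks = max(Reach, Budget) + 3  [with Reach=-1, Budget=4]  = 7; Installs = -Budget - Reach + Clicks  [with Budget=4, Reach=-1, Clicks=7]  = 4; Signups = -2*Clicks + 6  [with Clicks=7]  = -8; Churn = -2*Installs - 2*Clicks + 2*Signups  [with Installs=4, Clicks=7, Signups=-8]  = -38.
Change = -50 − (-38) = -12.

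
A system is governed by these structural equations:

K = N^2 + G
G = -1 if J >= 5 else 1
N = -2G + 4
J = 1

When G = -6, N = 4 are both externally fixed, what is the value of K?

10

Setting G = -6, N = 4 by intervention discards those variables' equations.
K = N^2 + G  [with N=4, G=-6]  = 10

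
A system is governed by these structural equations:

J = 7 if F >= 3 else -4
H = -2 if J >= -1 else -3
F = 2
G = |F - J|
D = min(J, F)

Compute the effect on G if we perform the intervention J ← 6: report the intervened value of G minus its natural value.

Under do(J=6), the mechanism J = 7 if F >= 3 else -4 is discarded; J is fixed at 6.
G = |F - J|  [with F=2, J=6]  = 4
Without intervention: J = 7 if F >= 3 else -4  [with F=2]  = -4; G = |F - J|  [with F=2, J=-4]  = 6.
Change = 4 − 6 = -2.

-2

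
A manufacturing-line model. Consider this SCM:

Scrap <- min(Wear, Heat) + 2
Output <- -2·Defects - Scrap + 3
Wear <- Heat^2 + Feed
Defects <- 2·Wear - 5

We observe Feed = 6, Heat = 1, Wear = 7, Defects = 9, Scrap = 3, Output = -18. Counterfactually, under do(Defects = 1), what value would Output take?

Under do(Defects=1), the mechanism Defects <- 2·Wear - 5 is discarded; Defects is fixed at 1.
Wear = Heat^2 + Feed  [with Heat=1, Feed=6]  = 7
Scrap = min(Wear, Heat) + 2  [with Wear=7, Heat=1]  = 3
Output = -2·Defects - Scrap + 3  [with Defects=1, Scrap=3]  = -2

-2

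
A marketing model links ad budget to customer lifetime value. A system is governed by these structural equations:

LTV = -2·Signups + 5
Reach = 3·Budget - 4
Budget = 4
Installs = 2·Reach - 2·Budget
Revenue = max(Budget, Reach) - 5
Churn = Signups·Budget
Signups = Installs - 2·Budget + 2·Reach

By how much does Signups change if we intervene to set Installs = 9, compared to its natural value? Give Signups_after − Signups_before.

1

The intervention breaks the incoming arrows to Installs: Installs = 2·Reach - 2·Budget no longer applies, and Installs = 9.
Reach = 3·Budget - 4  [with Budget=4]  = 8
Signups = Installs - 2·Budget + 2·Reach  [with Installs=9, Budget=4, Reach=8]  = 17
Without intervention: Reach = 3·Budget - 4  [with Budget=4]  = 8; Installs = 2·Reach - 2·Budget  [with Reach=8, Budget=4]  = 8; Signups = Installs - 2·Budget + 2·Reach  [with Installs=8, Budget=4, Reach=8]  = 16.
Change = 17 − 16 = 1.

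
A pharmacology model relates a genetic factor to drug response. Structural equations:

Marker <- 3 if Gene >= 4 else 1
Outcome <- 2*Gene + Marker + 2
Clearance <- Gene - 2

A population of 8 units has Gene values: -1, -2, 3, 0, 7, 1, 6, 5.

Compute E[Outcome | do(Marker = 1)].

The intervention sets Marker=1 in all 8 units regardless of Gene. Recomputing Outcome per unit gives 1, -1, 9, 3, 17, 5, 15, 13; average 7.75.

7.75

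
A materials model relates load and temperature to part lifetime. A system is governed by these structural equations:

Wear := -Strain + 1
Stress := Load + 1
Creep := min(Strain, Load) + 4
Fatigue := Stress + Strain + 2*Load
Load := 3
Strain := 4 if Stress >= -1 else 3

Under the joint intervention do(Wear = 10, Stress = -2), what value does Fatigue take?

The joint intervention fixes Wear = 10, Stress = -2, removing each variable's own equation.
Strain = 4 if Stress >= -1 else 3  [with Stress=-2]  = 3
Fatigue = Stress + Strain + 2*Load  [with Stress=-2, Strain=3, Load=3]  = 7

7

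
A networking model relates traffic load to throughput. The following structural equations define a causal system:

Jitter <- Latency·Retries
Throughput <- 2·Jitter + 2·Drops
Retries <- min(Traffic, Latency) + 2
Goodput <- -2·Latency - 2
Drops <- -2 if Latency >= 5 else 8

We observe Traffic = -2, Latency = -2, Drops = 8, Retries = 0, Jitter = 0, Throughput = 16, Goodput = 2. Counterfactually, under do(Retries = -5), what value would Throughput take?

Under do(Retries=-5), the mechanism Retries <- min(Traffic, Latency) + 2 is discarded; Retries is fixed at -5.
Drops = -2 if Latency >= 5 else 8  [with Latency=-2]  = 8
Jitter = Latency·Retries  [with Latency=-2, Retries=-5]  = 10
Throughput = 2·Jitter + 2·Drops  [with Jitter=10, Drops=8]  = 36

36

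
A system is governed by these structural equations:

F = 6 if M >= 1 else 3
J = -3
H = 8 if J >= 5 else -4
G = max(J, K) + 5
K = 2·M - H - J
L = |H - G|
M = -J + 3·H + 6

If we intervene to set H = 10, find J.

Under do(H=10), the mechanism H = 8 if J >= 5 else -4 is discarded; H is fixed at 10.
J is not downstream of the intervention, so its value is determined by the original equations.

-3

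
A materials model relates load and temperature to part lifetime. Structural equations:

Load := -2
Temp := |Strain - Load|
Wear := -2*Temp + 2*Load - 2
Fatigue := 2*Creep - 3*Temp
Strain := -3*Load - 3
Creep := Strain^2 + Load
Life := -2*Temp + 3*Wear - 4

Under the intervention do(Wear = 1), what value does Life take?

-11

Under do(Wear=1), the mechanism Wear := -2*Temp + 2*Load - 2 is discarded; Wear is fixed at 1.
Strain = -3*Load - 3  [with Load=-2]  = 3
Temp = |Strain - Load|  [with Strain=3, Load=-2]  = 5
Life = -2*Temp + 3*Wear - 4  [with Temp=5, Wear=1]  = -11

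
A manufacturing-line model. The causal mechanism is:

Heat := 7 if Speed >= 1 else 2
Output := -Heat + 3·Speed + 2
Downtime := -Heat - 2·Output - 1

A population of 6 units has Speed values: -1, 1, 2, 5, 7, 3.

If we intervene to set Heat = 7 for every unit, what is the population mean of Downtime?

-15

The intervention sets Heat=7 in all 6 units regardless of Speed. Recomputing Downtime per unit gives 8, -4, -10, -28, -40, -16; average -15.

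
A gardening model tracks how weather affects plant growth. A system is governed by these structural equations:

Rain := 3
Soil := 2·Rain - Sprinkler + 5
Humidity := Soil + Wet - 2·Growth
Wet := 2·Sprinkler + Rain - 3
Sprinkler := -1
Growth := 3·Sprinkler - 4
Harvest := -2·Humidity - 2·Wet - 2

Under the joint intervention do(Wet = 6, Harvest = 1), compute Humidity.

The joint intervention fixes Wet = 6, Harvest = 1, removing each variable's own equation.
Soil = 2·Rain - Sprinkler + 5  [with Rain=3, Sprinkler=-1]  = 12
Growth = 3·Sprinkler - 4  [with Sprinkler=-1]  = -7
Humidity = Soil + Wet - 2·Growth  [with Soil=12, Wet=6, Growth=-7]  = 32

32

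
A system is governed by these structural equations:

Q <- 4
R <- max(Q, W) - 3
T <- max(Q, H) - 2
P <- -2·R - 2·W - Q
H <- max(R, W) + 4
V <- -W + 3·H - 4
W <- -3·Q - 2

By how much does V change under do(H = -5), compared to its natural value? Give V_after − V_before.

-30

Under do(H=-5), the mechanism H <- max(R, W) + 4 is discarded; H is fixed at -5.
W = -3·Q - 2  [with Q=4]  = -14
V = -W + 3·H - 4  [with W=-14, H=-5]  = -5
Without intervention: W = -3·Q - 2  [with Q=4]  = -14; R = max(Q, W) - 3  [with Q=4, W=-14]  = 1; H = max(R, W) + 4  [with R=1, W=-14]  = 5; V = -W + 3·H - 4  [with W=-14, H=5]  = 25.
Change = -5 − 25 = -30.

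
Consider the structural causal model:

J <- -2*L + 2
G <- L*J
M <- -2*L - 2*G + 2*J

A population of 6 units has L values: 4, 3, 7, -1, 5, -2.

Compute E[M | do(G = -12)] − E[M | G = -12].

-13

The intervention sets G=-12 in all 6 units regardless of L. Recomputing M per unit gives 4, 10, -14, 34, -2, 40; average 12.
E[M|G=-12] averages over only the 2 units with G=-12 (L = 3, -2): M = 10, 40, mean 25.
Difference = 12 − 25 = -13.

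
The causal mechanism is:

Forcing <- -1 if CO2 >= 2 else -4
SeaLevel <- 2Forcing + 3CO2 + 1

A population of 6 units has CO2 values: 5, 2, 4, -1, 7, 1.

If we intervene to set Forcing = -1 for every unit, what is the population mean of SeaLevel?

8

Under do(Forcing=-1), Forcing's equation is replaced by Forcing=-1 for every unit. Per-unit SeaLevel: 14, 5, 11, -4, 20, 2. Mean = 8.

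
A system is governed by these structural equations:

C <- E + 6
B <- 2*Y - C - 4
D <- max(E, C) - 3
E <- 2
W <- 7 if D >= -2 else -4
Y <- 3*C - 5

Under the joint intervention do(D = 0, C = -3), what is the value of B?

-29

Setting D = 0, C = -3 by intervention discards those variables' equations.
Y = 3*C - 5  [with C=-3]  = -14
B = 2*Y - C - 4  [with Y=-14, C=-3]  = -29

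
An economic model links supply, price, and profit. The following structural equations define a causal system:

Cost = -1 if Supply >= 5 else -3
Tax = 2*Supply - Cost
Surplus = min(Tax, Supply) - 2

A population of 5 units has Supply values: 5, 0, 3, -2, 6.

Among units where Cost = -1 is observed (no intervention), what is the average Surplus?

Observing Cost=-1 restricts to units where Cost's equation naturally yields -1: Supply ∈ {5, 6}. In that subpopulation Surplus = 3, 4, mean 3.5.

3.5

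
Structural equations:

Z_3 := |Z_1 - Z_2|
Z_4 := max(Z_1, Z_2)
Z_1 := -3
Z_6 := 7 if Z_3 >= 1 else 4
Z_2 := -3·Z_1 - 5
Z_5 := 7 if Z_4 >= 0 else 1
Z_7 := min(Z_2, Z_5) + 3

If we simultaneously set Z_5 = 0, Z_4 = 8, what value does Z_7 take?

Setting Z_5 = 0, Z_4 = 8 by intervention discards those variables' equations.
Z_2 = -3·Z_1 - 5  [with Z_1=-3]  = 4
Z_7 = min(Z_2, Z_5) + 3  [with Z_2=4, Z_5=0]  = 3

3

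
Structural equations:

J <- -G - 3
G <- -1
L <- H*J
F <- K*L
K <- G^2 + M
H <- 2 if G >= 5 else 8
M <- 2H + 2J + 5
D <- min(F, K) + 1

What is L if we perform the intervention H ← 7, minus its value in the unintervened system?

The intervention breaks the incoming arrows to H: H <- 2 if G >= 5 else 8 no longer applies, and H = 7.
J = -G - 3  [with G=-1]  = -2
L = H*J  [with H=7, J=-2]  = -14
Without intervention: J = -G - 3  [with G=-1]  = -2; H = 2 if G >= 5 else 8  [with G=-1]  = 8; L = H*J  [with H=8, J=-2]  = -16.
Change = -14 − (-16) = 2.

2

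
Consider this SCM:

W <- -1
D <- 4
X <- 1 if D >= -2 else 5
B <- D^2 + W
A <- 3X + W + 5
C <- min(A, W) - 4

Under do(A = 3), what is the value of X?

1

do(A=3) replaces the equation A <- 3X + W + 5 with the constant A = 3.
X is not downstream of the intervention, so its value is determined by the original equations.
X = 1 if D >= -2 else 5  [with D=4]  = 1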